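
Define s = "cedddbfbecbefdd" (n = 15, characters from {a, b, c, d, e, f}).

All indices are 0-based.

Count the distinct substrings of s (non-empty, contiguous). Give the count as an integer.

107

rank→(start, suffix):
  0 → (7, 'becbefdd')
  1 → (10, 'befdd')
  2 → (5, 'bfbecbefdd')
  3 → (9, 'cbefdd')
  4 → (0, 'cedddbfbecbefdd')
  5 → (14, 'd')
  6 → (4, 'dbfbecbefdd')
  7 → (13, 'dd')
  8 → (3, 'ddbfbecbefdd')
  9 → (2, 'dddbfbecbefdd')
  10 → (8, 'ecbefdd')
  11 → (1, 'edddbfbecbefdd')
  12 → (11, 'efdd')
  13 → (6, 'fbecbefdd')
  14 → (12, 'fdd')

SA = [7, 10, 5, 9, 0, 14, 4, 13, 3, 2, 8, 1, 11, 6, 12]
[i] adj suffixes → lcp
  [1] 7/10 → 2 ('be')
  [2] 10/5 → 1 ('b')
  [3] 5/9 → 0 ('')
  [4] 9/0 → 1 ('c')
  [5] 0/14 → 0 ('')
  [6] 14/4 → 1 ('d')
  [7] 4/13 → 1 ('d')
  [8] 13/3 → 2 ('dd')
  [9] 3/2 → 2 ('dd')
  [10] 2/8 → 0 ('')
  [11] 8/1 → 1 ('e')
  [12] 1/11 → 1 ('e')
  [13] 11/6 → 0 ('')
  [14] 6/12 → 1 ('f')

n(n+1)/2 = 15·16/2 = 120
Σ LCP = 0 + 2 + 1 + 0 + 1 + 0 + 1 + 1 + 2 + 2 + 0 + 1 + 1 + 0 + 1 = 13
distinct = 120 − 13 = 107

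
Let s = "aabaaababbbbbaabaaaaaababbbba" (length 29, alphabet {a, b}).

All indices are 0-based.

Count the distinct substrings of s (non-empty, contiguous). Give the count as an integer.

rank | idx | suffix
   0 |  28 | a
   1 |  16 | aaaaaababbbba
   2 |  17 | aaaaababbbba
   3 |  18 | aaaababbbba
   4 |  19 | aaababbbba
   5 |   3 | aaababbbbbaabaaaaaababbbba
   6 |  13 | aabaaaaaababbbba
   7 |   0 | aabaaababbbbbaabaaaaaababbbba
   8 |  20 | aababbbba
   9 |   4 | aababbbbbaabaaaaaababbbba
  10 |  14 | abaaaaaababbbba
  11 |   1 | abaaababbbbbaabaaaaaababbbba
  12 |  21 | ababbbba
  13 |   5 | ababbbbbaabaaaaaababbbba
  14 |  23 | abbbba
  15 |   7 | abbbbbaabaaaaaababbbba
  16 |  27 | ba
  17 |  15 | baaaaaababbbba
  18 |   2 | baaababbbbbaabaaaaaababbbba
  19 |  12 | baabaaaaaababbbba
  20 |  22 | babbbba
  21 |   6 | babbbbbaabaaaaaababbbba
  22 |  26 | bba
  23 |  11 | bbaabaaaaaababbbba
  24 |  25 | bbba
  25 |  10 | bbbaabaaaaaababbbba
  26 |  24 | bbbba
  27 |   9 | bbbbaabaaaaaababbbba
  28 |   8 | bbbbbaabaaaaaababbbba

SA = [28, 16, 17, 18, 19, 3, 13, 0, 20, 4, 14, 1, 21, 5, 23, 7, 27, 15, 2, 12, 22, 6, 26, 11, 25, 10, 24, 9, 8]
i: (SA[i-1],SA[i]) lcp shared
  1: (28,16) 1 'a'
  2: (16,17) 5 'aaaaa'
  3: (17,18) 4 'aaaa'
  4: (18,19) 3 'aaa'
  5: (19,3) 9 'aaababbbb'
  6: (3,13) 2 'aa'
  7: (13,0) 6 'aabaaa'
  8: (0,20) 4 'aaba'
  9: (20,4) 8 'aababbbb'
  10: (4,14) 1 'a'
  11: (14,1) 5 'abaaa'
  12: (1,21) 3 'aba'
  13: (21,5) 7 'ababbbb'
  14: (5,23) 2 'ab'
  15: (23,7) 5 'abbbb'
  16: (7,27) 0 ''
  17: (27,15) 2 'ba'
  18: (15,2) 4 'baaa'
  19: (2,12) 3 'baa'
  20: (12,22) 2 'ba'
  21: (22,6) 6 'babbbb'
  22: (6,26) 1 'b'
  23: (26,11) 3 'bba'
  24: (11,25) 2 'bb'
  25: (25,10) 4 'bbba'
  26: (10,24) 3 'bbb'
  27: (24,9) 5 'bbbba'
  28: (9,8) 4 'bbbb'

n(n+1)/2 = 29·30/2 = 435
Σ LCP = 0 + 1 + 5 + 4 + 3 + 9 + 2 + 6 + 4 + 8 + 1 + 5 + 3 + 7 + 2 + 5 + 0 + 2 + 4 + 3 + 2 + 6 + 1 + 3 + 2 + 4 + 3 + 5 + 4 = 104
distinct = 435 − 104 = 331

331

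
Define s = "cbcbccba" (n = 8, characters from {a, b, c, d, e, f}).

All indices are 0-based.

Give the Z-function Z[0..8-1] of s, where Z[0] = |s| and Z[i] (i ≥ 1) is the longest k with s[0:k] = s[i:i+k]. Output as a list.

Z[0]=8
i=1: i≥r, start 0; Z[1]=0
i=2: i≥r, start 0; Z[2]=3 extend→box=[2,5)
i=3: min(r-i=2, Z[1]=0)=0; Z[3]=0
i=4: min(r-i=1, Z[2]=3)=1; Z[4]=1
i=5: i≥r, start 0; Z[5]=2 extend→box=[5,7)
i=6: min(r-i=1, Z[1]=0)=0; Z[6]=0
i=7: i≥r, start 0; Z[7]=0

[8, 0, 3, 0, 1, 2, 0, 0]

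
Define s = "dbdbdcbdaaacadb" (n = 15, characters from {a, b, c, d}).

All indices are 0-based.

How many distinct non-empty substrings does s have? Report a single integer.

103

rank | idx | suffix
   0 |   8 | aaacadb
   1 |   9 | aacadb
   2 |  10 | acadb
   3 |  12 | adb
   4 |  14 | b
   5 |   6 | bdaaacadb
   6 |   1 | bdbdcbdaaacadb
   7 |   3 | bdcbdaaacadb
   8 |  11 | cadb
   9 |   5 | cbdaaacadb
  10 |   7 | daaacadb
  11 |  13 | db
  12 |   0 | dbdbdcbdaaacadb
  13 |   2 | dbdcbdaaacadb
  14 |   4 | dcbdaaacadb

SA = [8, 9, 10, 12, 14, 6, 1, 3, 11, 5, 7, 13, 0, 2, 4]
rank  pair      lcp
   1  s[8:],s[9:]  2  'aa'
   2  s[9:],s[10:]  1  'a'
   3  s[10:],s[12:]  1  'a'
   4  s[12:],s[14:]  0  ''
   5  s[14:],s[6:]  1  'b'
   6  s[6:],s[1:]  2  'bd'
   7  s[1:],s[3:]  2  'bd'
   8  s[3:],s[11:]  0  ''
   9  s[11:],s[5:]  1  'c'
  10  s[5:],s[7:]  0  ''
  11  s[7:],s[13:]  1  'd'
  12  s[13:],s[0:]  2  'db'
  13  s[0:],s[2:]  3  'dbd'
  14  s[2:],s[4:]  1  'd'

n(n+1)/2 = 15·16/2 = 120
Σ LCP = 0 + 2 + 1 + 1 + 0 + 1 + 2 + 2 + 0 + 1 + 0 + 1 + 2 + 3 + 1 = 17
distinct = 120 − 17 = 103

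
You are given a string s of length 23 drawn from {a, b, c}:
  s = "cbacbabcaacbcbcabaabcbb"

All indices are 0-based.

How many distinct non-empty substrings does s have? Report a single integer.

sorted suffixes:
  #0 SA[0]=17  'aabcbb'
  #1 SA[1]=8  'aacbcbcabaabcbb'
  #2 SA[2]=15  'abaabcbb'
  #3 SA[3]=5  'abcaacbcbcabaabcbb'
  #4 SA[4]=18  'abcbb'
  #5 SA[5]=2  'acbabcaacbcbcabaabcbb'
  #6 SA[6]=9  'acbcbcabaabcbb'
  #7 SA[7]=22  'b'
  #8 SA[8]=16  'baabcbb'
  #9 SA[9]=4  'babcaacbcbcabaabcbb'
  #10 SA[10]=1  'bacbabcaacbcbcabaabcbb'
  #11 SA[11]=21  'bb'
  #12 SA[12]=6  'bcaacbcbcabaabcbb'
  #13 SA[13]=13  'bcabaabcbb'
  #14 SA[14]=19  'bcbb'
  #15 SA[15]=11  'bcbcabaabcbb'
  #16 SA[16]=7  'caacbcbcabaabcbb'
  #17 SA[17]=14  'cabaabcbb'
  #18 SA[18]=3  'cbabcaacbcbcabaabcbb'
  #19 SA[19]=0  'cbacbabcaacbcbcabaabcbb'
  #20 SA[20]=20  'cbb'
  #21 SA[21]=12  'cbcabaabcbb'
  #22 SA[22]=10  'cbcbcabaabcbb'

SA = [17, 8, 15, 5, 18, 2, 9, 22, 16, 4, 1, 21, 6, 13, 19, 11, 7, 14, 3, 0, 20, 12, 10]
i: (SA[i-1],SA[i]) lcp shared
  1: (17,8) 2 'aa'
  2: (8,15) 1 'a'
  3: (15,5) 2 'ab'
  4: (5,18) 3 'abc'
  5: (18,2) 1 'a'
  6: (2,9) 3 'acb'
  7: (9,22) 0 ''
  8: (22,16) 1 'b'
  9: (16,4) 2 'ba'
  10: (4,1) 2 'ba'
  11: (1,21) 1 'b'
  12: (21,6) 1 'b'
  13: (6,13) 3 'bca'
  14: (13,19) 2 'bc'
  15: (19,11) 3 'bcb'
  16: (11,7) 0 ''
  17: (7,14) 2 'ca'
  18: (14,3) 1 'c'
  19: (3,0) 3 'cba'
  20: (0,20) 2 'cb'
  21: (20,12) 2 'cb'
  22: (12,10) 3 'cbc'

n(n+1)/2 = 23·24/2 = 276
Σ LCP = 0 + 2 + 1 + 2 + 3 + 1 + 3 + 0 + 1 + 2 + 2 + 1 + 1 + 3 + 2 + 3 + 0 + 2 + 1 + 3 + 2 + 2 + 3 = 40
distinct = 276 − 40 = 236

236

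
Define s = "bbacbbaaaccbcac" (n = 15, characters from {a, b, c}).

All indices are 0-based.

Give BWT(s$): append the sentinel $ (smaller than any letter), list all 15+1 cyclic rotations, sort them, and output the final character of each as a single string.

rank  rotation          last
    0  $bbacbbaaaccbcac  c
    1  aaaccbcac$bbacbb  b
    2  aaccbcac$bbacbba  a
    3  ac$bbacbbaaaccbc  c
    4  acbbaaaccbcac$bb  b
    5  accbcac$bbacbbaa  a
    6  baaaccbcac$bbacb  b
    7  bacbbaaaccbcac$b  b
    8  bbaaaccbcac$bbac  c
    9  bbacbbaaaccbcac$  $
   10  bcac$bbacbbaaacc  c
   11  c$bbacbbaaaccbca  a
   12  cac$bbacbbaaaccb  b
   13  cbbaaaccbcac$bba  a
   14  cbcac$bbacbbaaac  c
   15  ccbcac$bbacbbaaa  a

cbacbabbc$cabaca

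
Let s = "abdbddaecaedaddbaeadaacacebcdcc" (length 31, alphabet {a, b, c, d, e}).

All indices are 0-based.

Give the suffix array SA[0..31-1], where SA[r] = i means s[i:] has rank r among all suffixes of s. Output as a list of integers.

rank | idx | suffix
   0 |  20 | aacacebcdcc
   1 |   0 | abdbddaecaedaddbaeadaacacebcdcc
   2 |  21 | acacebcdcc
   3 |  23 | acebcdcc
   4 |  18 | adaacacebcdcc
   5 |  12 | addbaeadaacacebcdcc
   6 |  16 | aeadaacacebcdcc
   7 |   6 | aecaedaddbaeadaacacebcdcc
   8 |   9 | aedaddbaeadaacacebcdcc
   9 |  15 | baeadaacacebcdcc
  10 |  26 | bcdcc
  11 |   1 | bdbddaecaedaddbaeadaacacebcdcc
  12 |   3 | bddaecaedaddbaeadaacacebcdcc
  13 |  30 | c
  14 |  22 | cacebcdcc
  15 |   8 | caedaddbaeadaacacebcdcc
  16 |  29 | cc
  17 |  27 | cdcc
  18 |  24 | cebcdcc
  19 |  19 | daacacebcdcc
  20 |  11 | daddbaeadaacacebcdcc
  21 |   5 | daecaedaddbaeadaacacebcdcc
  22 |  14 | dbaeadaacacebcdcc
  23 |   2 | dbddaecaedaddbaeadaacacebcdcc
  24 |  28 | dcc
  25 |   4 | ddaecaedaddbaeadaacacebcdcc
  26 |  13 | ddbaeadaacacebcdcc
  27 |  17 | eadaacacebcdcc
  28 |  25 | ebcdcc
  29 |   7 | ecaedaddbaeadaacacebcdcc
  30 |  10 | edaddbaeadaacacebcdcc

[20, 0, 21, 23, 18, 12, 16, 6, 9, 15, 26, 1, 3, 30, 22, 8, 29, 27, 24, 19, 11, 5, 14, 2, 28, 4, 13, 17, 25, 7, 10]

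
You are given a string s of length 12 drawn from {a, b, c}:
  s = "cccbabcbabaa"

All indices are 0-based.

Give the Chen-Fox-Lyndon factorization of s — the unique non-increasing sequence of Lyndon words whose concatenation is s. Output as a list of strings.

emit factor 1: 'c' (i=0, period=1)
emit factor 2: 'c' (i=1, period=1)
emit factor 3: 'c' (i=2, period=1)
emit factor 4: 'b' (i=3, period=1)
emit factor 5: 'abcb' (i=4, period=4)
emit factor 6: 'ab' (i=8, period=2)
emit factor 7: 'a' (i=10, period=1)
emit factor 8: 'a' (i=11, period=1)

["c", "c", "c", "b", "abcb", "ab", "a", "a"]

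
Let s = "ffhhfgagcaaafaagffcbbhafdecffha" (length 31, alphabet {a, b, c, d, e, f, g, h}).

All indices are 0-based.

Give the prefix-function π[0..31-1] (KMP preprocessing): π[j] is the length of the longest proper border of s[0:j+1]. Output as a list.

[0, 1, 0, 0, 1, 0, 0, 0, 0, 0, 0, 0, 1, 0, 0, 0, 1, 2, 0, 0, 0, 0, 0, 1, 0, 0, 0, 1, 2, 3, 0]

π[0] = 0
j=1 s[j]='f': π[1]=1 (border 'f')
j=2 s[j]='h': k: 1→0; π[2]=0 (border '')
j=3 s[j]='h': π[3]=0 (border '')
j=4 s[j]='f': π[4]=1 (border 'f')
j=5 s[j]='g': k: 1→0; π[5]=0 (border '')
j=6 s[j]='a': π[6]=0 (border '')
j=7 s[j]='g': π[7]=0 (border '')
j=8 s[j]='c': π[8]=0 (border '')
j=9 s[j]='a': π[9]=0 (border '')
j=10 s[j]='a': π[10]=0 (border '')
j=11 s[j]='a': π[11]=0 (border '')
j=12 s[j]='f': π[12]=1 (border 'f')
j=13 s[j]='a': k: 1→0; π[13]=0 (border '')
j=14 s[j]='a': π[14]=0 (border '')
j=15 s[j]='g': π[15]=0 (border '')
j=16 s[j]='f': π[16]=1 (border 'f')
j=17 s[j]='f': π[17]=2 (border 'ff')
j=18 s[j]='c': k: 2→1→0; π[18]=0 (border '')
j=19 s[j]='b': π[19]=0 (border '')
j=20 s[j]='b': π[20]=0 (border '')
j=21 s[j]='h': π[21]=0 (border '')
j=22 s[j]='a': π[22]=0 (border '')
j=23 s[j]='f': π[23]=1 (border 'f')
j=24 s[j]='d': k: 1→0; π[24]=0 (border '')
j=25 s[j]='e': π[25]=0 (border '')
j=26 s[j]='c': π[26]=0 (border '')
j=27 s[j]='f': π[27]=1 (border 'f')
j=28 s[j]='f': π[28]=2 (border 'ff')
j=29 s[j]='h': π[29]=3 (border 'ffh')
j=30 s[j]='a': k: 3→0; π[30]=0 (border '')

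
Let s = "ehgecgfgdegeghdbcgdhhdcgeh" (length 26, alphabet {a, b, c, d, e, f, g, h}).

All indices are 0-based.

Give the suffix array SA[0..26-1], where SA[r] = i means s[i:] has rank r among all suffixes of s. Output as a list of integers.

[15, 16, 22, 4, 14, 21, 8, 18, 3, 9, 11, 24, 0, 6, 7, 17, 2, 10, 23, 5, 12, 25, 13, 20, 1, 19]

sorted suffixes:
  #0 SA[0]=15  'bcgdhhdcgeh'
  #1 SA[1]=16  'cgdhhdcgeh'
  #2 SA[2]=22  'cgeh'
  #3 SA[3]=4  'cgfgdegeghdbcgdhhdcgeh'
  #4 SA[4]=14  'dbcgdhhdcgeh'
  #5 SA[5]=21  'dcgeh'
  #6 SA[6]=8  'degeghdbcgdhhdcgeh'
  #7 SA[7]=18  'dhhdcgeh'
  #8 SA[8]=3  'ecgfgdegeghdbcgdhhdcgeh'
  #9 SA[9]=9  'egeghdbcgdhhdcgeh'
  #10 SA[10]=11  'eghdbcgdhhdcgeh'
  #11 SA[11]=24  'eh'
  #12 SA[12]=0  'ehgecgfgdegeghdbcgdhhdcgeh'
  #13 SA[13]=6  'fgdegeghdbcgdhhdcgeh'
  #14 SA[14]=7  'gdegeghdbcgdhhdcgeh'
  #15 SA[15]=17  'gdhhdcgeh'
  #16 SA[16]=2  'gecgfgdegeghdbcgdhhdcgeh'
  #17 SA[17]=10  'geghdbcgdhhdcgeh'
  #18 SA[18]=23  'geh'
  #19 SA[19]=5  'gfgdegeghdbcgdhhdcgeh'
  #20 SA[20]=12  'ghdbcgdhhdcgeh'
  #21 SA[21]=25  'h'
  #22 SA[22]=13  'hdbcgdhhdcgeh'
  #23 SA[23]=20  'hdcgeh'
  #24 SA[24]=1  'hgecgfgdegeghdbcgdhhdcgeh'
  #25 SA[25]=19  'hhdcgeh'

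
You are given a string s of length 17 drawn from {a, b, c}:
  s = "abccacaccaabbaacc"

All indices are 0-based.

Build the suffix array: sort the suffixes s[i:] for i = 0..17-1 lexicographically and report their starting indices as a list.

sorted suffixes:
  #0 SA[0]=9  'aabbaacc'
  #1 SA[1]=13  'aacc'
  #2 SA[2]=10  'abbaacc'
  #3 SA[3]=0  'abccacaccaabbaacc'
  #4 SA[4]=4  'acaccaabbaacc'
  #5 SA[5]=14  'acc'
  #6 SA[6]=6  'accaabbaacc'
  #7 SA[7]=12  'baacc'
  #8 SA[8]=11  'bbaacc'
  #9 SA[9]=1  'bccacaccaabbaacc'
  #10 SA[10]=16  'c'
  #11 SA[11]=8  'caabbaacc'
  #12 SA[12]=3  'cacaccaabbaacc'
  #13 SA[13]=5  'caccaabbaacc'
  #14 SA[14]=15  'cc'
  #15 SA[15]=7  'ccaabbaacc'
  #16 SA[16]=2  'ccacaccaabbaacc'

[9, 13, 10, 0, 4, 14, 6, 12, 11, 1, 16, 8, 3, 5, 15, 7, 2]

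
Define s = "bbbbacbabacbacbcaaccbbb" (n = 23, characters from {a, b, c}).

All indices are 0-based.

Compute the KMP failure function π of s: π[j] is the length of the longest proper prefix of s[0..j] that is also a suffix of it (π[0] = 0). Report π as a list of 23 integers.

π[0] = 0
j=1 s[j]='b': π[1]=1 (border 'b')
j=2 s[j]='b': π[2]=2 (border 'bb')
j=3 s[j]='b': π[3]=3 (border 'bbb')
j=4 s[j]='a': k: 3→2→1→0; π[4]=0 (border '')
j=5 s[j]='c': π[5]=0 (border '')
j=6 s[j]='b': π[6]=1 (border 'b')
j=7 s[j]='a': k: 1→0; π[7]=0 (border '')
j=8 s[j]='b': π[8]=1 (border 'b')
j=9 s[j]='a': k: 1→0; π[9]=0 (border '')
j=10 s[j]='c': π[10]=0 (border '')
j=11 s[j]='b': π[11]=1 (border 'b')
j=12 s[j]='a': k: 1→0; π[12]=0 (border '')
j=13 s[j]='c': π[13]=0 (border '')
j=14 s[j]='b': π[14]=1 (border 'b')
j=15 s[j]='c': k: 1→0; π[15]=0 (border '')
j=16 s[j]='a': π[16]=0 (border '')
j=17 s[j]='a': π[17]=0 (border '')
j=18 s[j]='c': π[18]=0 (border '')
j=19 s[j]='c': π[19]=0 (border '')
j=20 s[j]='b': π[20]=1 (border 'b')
j=21 s[j]='b': π[21]=2 (border 'bb')
j=22 s[j]='b': π[22]=3 (border 'bbb')

[0, 1, 2, 3, 0, 0, 1, 0, 1, 0, 0, 1, 0, 0, 1, 0, 0, 0, 0, 0, 1, 2, 3]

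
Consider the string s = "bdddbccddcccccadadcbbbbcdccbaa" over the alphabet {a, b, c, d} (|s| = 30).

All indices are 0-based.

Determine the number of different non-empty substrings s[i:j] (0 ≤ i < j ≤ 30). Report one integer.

sorted suffixes:
  #0 SA[0]=29  'a'
  #1 SA[1]=28  'aa'
  #2 SA[2]=14  'adadcbbbbcdccbaa'
  #3 SA[3]=16  'adcbbbbcdccbaa'
  #4 SA[4]=27  'baa'
  #5 SA[5]=19  'bbbbcdccbaa'
  #6 SA[6]=20  'bbbcdccbaa'
  #7 SA[7]=21  'bbcdccbaa'
  #8 SA[8]=4  'bccddcccccadadcbbbbcdccbaa'
  #9 SA[9]=22  'bcdccbaa'
  #10 SA[10]=0  'bdddbccddcccccadadcbbbbcdccbaa'
  #11 SA[11]=13  'cadadcbbbbcdccbaa'
  #12 SA[12]=26  'cbaa'
  #13 SA[13]=18  'cbbbbcdccbaa'
  #14 SA[14]=12  'ccadadcbbbbcdccbaa'
  #15 SA[15]=25  'ccbaa'
  #16 SA[16]=11  'cccadadcbbbbcdccbaa'
  #17 SA[17]=10  'ccccadadcbbbbcdccbaa'
  #18 SA[18]=9  'cccccadadcbbbbcdccbaa'
  #19 SA[19]=5  'ccddcccccadadcbbbbcdccbaa'
  #20 SA[20]=23  'cdccbaa'
  #21 SA[21]=6  'cddcccccadadcbbbbcdccbaa'
  #22 SA[22]=15  'dadcbbbbcdccbaa'
  #23 SA[23]=3  'dbccddcccccadadcbbbbcdccbaa'
  #24 SA[24]=17  'dcbbbbcdccbaa'
  #25 SA[25]=24  'dccbaa'
  #26 SA[26]=8  'dcccccadadcbbbbcdccbaa'
  #27 SA[27]=2  'ddbccddcccccadadcbbbbcdccbaa'
  #28 SA[28]=7  'ddcccccadadcbbbbcdccbaa'
  #29 SA[29]=1  'dddbccddcccccadadcbbbbcdccbaa'

SA = [29, 28, 14, 16, 27, 19, 20, 21, 4, 22, 0, 13, 26, 18, 12, 25, 11, 10, 9, 5, 23, 6, 15, 3, 17, 24, 8, 2, 7, 1]
i: (SA[i-1],SA[i]) lcp shared
  1: (29,28) 1 'a'
  2: (28,14) 1 'a'
  3: (14,16) 2 'ad'
  4: (16,27) 0 ''
  5: (27,19) 1 'b'
  6: (19,20) 3 'bbb'
  7: (20,21) 2 'bb'
  8: (21,4) 1 'b'
  9: (4,22) 2 'bc'
  10: (22,0) 1 'b'
  11: (0,13) 0 ''
  12: (13,26) 1 'c'
  13: (26,18) 2 'cb'
  14: (18,12) 1 'c'
  15: (12,25) 2 'cc'
  16: (25,11) 2 'cc'
  17: (11,10) 3 'ccc'
  18: (10,9) 4 'cccc'
  19: (9,5) 2 'cc'
  20: (5,23) 1 'c'
  21: (23,6) 2 'cd'
  22: (6,15) 0 ''
  23: (15,3) 1 'd'
  24: (3,17) 1 'd'
  25: (17,24) 2 'dc'
  26: (24,8) 3 'dcc'
  27: (8,2) 1 'd'
  28: (2,7) 2 'dd'
  29: (7,1) 2 'dd'

n(n+1)/2 = 30·31/2 = 465
Σ LCP = 0 + 1 + 1 + 2 + 0 + 1 + 3 + 2 + 1 + 2 + 1 + 0 + 1 + 2 + 1 + 2 + 2 + 3 + 4 + 2 + 1 + 2 + 0 + 1 + 1 + 2 + 3 + 1 + 2 + 2 = 46
distinct = 465 − 46 = 419

419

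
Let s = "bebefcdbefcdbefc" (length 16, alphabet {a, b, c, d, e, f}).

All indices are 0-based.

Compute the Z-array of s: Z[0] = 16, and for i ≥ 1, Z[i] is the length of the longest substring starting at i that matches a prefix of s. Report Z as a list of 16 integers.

Z[0]=16
i=1: outside box; Z[1]=0
i=2: outside box; Z[2]=2 scan→box=[2,4)
i=3: min(r-i=1, Z[1]=0)=0; Z[3]=0
i=4: outside box; Z[4]=0
i=5: outside box; Z[5]=0
i=6: outside box; Z[6]=0
i=7: outside box; Z[7]=2 scan→box=[7,9)
i=8: min(r-i=1, Z[1]=0)=0; Z[8]=0
i=9: outside box; Z[9]=0
i=10: outside box; Z[10]=0
i=11: outside box; Z[11]=0
i=12: outside box; Z[12]=2 scan→box=[12,14)
i=13: min(r-i=1, Z[1]=0)=0; Z[13]=0
i=14: outside box; Z[14]=0
i=15: outside box; Z[15]=0

[16, 0, 2, 0, 0, 0, 0, 2, 0, 0, 0, 0, 2, 0, 0, 0]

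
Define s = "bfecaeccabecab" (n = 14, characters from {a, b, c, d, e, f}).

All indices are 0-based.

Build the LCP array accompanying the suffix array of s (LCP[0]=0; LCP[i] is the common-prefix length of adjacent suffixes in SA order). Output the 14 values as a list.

rank→(start, suffix):
  0 → (12, 'ab')
  1 → (8, 'abecab')
  2 → (4, 'aeccabecab')
  3 → (13, 'b')
  4 → (9, 'becab')
  5 → (0, 'bfecaeccabecab')
  6 → (11, 'cab')
  7 → (7, 'cabecab')
  8 → (3, 'caeccabecab')
  9 → (6, 'ccabecab')
  10 → (10, 'ecab')
  11 → (2, 'ecaeccabecab')
  12 → (5, 'eccabecab')
  13 → (1, 'fecaeccabecab')

SA = [12, 8, 4, 13, 9, 0, 11, 7, 3, 6, 10, 2, 5, 1]
rank  pair      lcp
   1  s[12:],s[8:]  2  'ab'
   2  s[8:],s[4:]  1  'a'
   3  s[4:],s[13:]  0  ''
   4  s[13:],s[9:]  1  'b'
   5  s[9:],s[0:]  1  'b'
   6  s[0:],s[11:]  0  ''
   7  s[11:],s[7:]  3  'cab'
   8  s[7:],s[3:]  2  'ca'
   9  s[3:],s[6:]  1  'c'
  10  s[6:],s[10:]  0  ''
  11  s[10:],s[2:]  3  'eca'
  12  s[2:],s[5:]  2  'ec'
  13  s[5:],s[1:]  0  ''

[0, 2, 1, 0, 1, 1, 0, 3, 2, 1, 0, 3, 2, 0]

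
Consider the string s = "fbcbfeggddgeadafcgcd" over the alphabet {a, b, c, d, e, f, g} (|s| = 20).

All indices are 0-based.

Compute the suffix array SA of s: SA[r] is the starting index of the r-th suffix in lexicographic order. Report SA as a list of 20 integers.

rank→(start, suffix):
  0 → (12, 'adafcgcd')
  1 → (14, 'afcgcd')
  2 → (1, 'bcbfeggddgeadafcgcd')
  3 → (3, 'bfeggddgeadafcgcd')
  4 → (2, 'cbfeggddgeadafcgcd')
  5 → (18, 'cd')
  6 → (16, 'cgcd')
  7 → (19, 'd')
  8 → (13, 'dafcgcd')
  9 → (8, 'ddgeadafcgcd')
  10 → (9, 'dgeadafcgcd')
  11 → (11, 'eadafcgcd')
  12 → (5, 'eggddgeadafcgcd')
  13 → (0, 'fbcbfeggddgeadafcgcd')
  14 → (15, 'fcgcd')
  15 → (4, 'feggddgeadafcgcd')
  16 → (17, 'gcd')
  17 → (7, 'gddgeadafcgcd')
  18 → (10, 'geadafcgcd')
  19 → (6, 'ggddgeadafcgcd')

[12, 14, 1, 3, 2, 18, 16, 19, 13, 8, 9, 11, 5, 0, 15, 4, 17, 7, 10, 6]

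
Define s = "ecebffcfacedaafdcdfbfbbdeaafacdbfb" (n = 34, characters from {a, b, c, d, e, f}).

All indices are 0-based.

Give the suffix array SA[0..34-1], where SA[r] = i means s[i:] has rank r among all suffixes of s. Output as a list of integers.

rank | idx | suffix
   0 |  25 | aafacdbfb
   1 |  12 | aafdcdfbfbbdeaafacdbfb
   2 |  28 | acdbfb
   3 |   8 | acedaafdcdfbfbbdeaafacdbfb
   4 |  26 | afacdbfb
   5 |  13 | afdcdfbfbbdeaafacdbfb
   6 |  33 | b
   7 |  21 | bbdeaafacdbfb
   8 |  22 | bdeaafacdbfb
   9 |  31 | bfb
  10 |  19 | bfbbdeaafacdbfb
  11 |   3 | bffcfacedaafdcdfbfbbdeaafacdbfb
  12 |  29 | cdbfb
  13 |  16 | cdfbfbbdeaafacdbfb
  14 |   1 | cebffcfacedaafdcdfbfbbdeaafacdbfb
  15 |   9 | cedaafdcdfbfbbdeaafacdbfb
  16 |   6 | cfacedaafdcdfbfbbdeaafacdbfb
  17 |  11 | daafdcdfbfbbdeaafacdbfb
  18 |  30 | dbfb
  19 |  15 | dcdfbfbbdeaafacdbfb
  20 |  23 | deaafacdbfb
  21 |  17 | dfbfbbdeaafacdbfb
  22 |  24 | eaafacdbfb
  23 |   2 | ebffcfacedaafdcdfbfbbdeaafacdbfb
  24 |   0 | ecebffcfacedaafdcdfbfbbdeaafacdbfb
  25 |  10 | edaafdcdfbfbbdeaafacdbfb
  26 |  27 | facdbfb
  27 |   7 | facedaafdcdfbfbbdeaafacdbfb
  28 |  32 | fb
  29 |  20 | fbbdeaafacdbfb
  30 |  18 | fbfbbdeaafacdbfb
  31 |   5 | fcfacedaafdcdfbfbbdeaafacdbfb
  32 |  14 | fdcdfbfbbdeaafacdbfb
  33 |   4 | ffcfacedaafdcdfbfbbdeaafacdbfb

[25, 12, 28, 8, 26, 13, 33, 21, 22, 31, 19, 3, 29, 16, 1, 9, 6, 11, 30, 15, 23, 17, 24, 2, 0, 10, 27, 7, 32, 20, 18, 5, 14, 4]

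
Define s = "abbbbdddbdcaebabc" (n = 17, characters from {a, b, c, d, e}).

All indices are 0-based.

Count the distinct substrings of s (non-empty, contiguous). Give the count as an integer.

rank→(start, suffix):
  0 → (0, 'abbbbdddbdcaebabc')
  1 → (14, 'abc')
  2 → (11, 'aebabc')
  3 → (13, 'babc')
  4 → (1, 'bbbbdddbdcaebabc')
  5 → (2, 'bbbdddbdcaebabc')
  6 → (3, 'bbdddbdcaebabc')
  7 → (15, 'bc')
  8 → (8, 'bdcaebabc')
  9 → (4, 'bdddbdcaebabc')
  10 → (16, 'c')
  11 → (10, 'caebabc')
  12 → (7, 'dbdcaebabc')
  13 → (9, 'dcaebabc')
  14 → (6, 'ddbdcaebabc')
  15 → (5, 'dddbdcaebabc')
  16 → (12, 'ebabc')

SA = [0, 14, 11, 13, 1, 2, 3, 15, 8, 4, 16, 10, 7, 9, 6, 5, 12]
[i] adj suffixes → lcp
  [1] 0/14 → 2 ('ab')
  [2] 14/11 → 1 ('a')
  [3] 11/13 → 0 ('')
  [4] 13/1 → 1 ('b')
  [5] 1/2 → 3 ('bbb')
  [6] 2/3 → 2 ('bb')
  [7] 3/15 → 1 ('b')
  [8] 15/8 → 1 ('b')
  [9] 8/4 → 2 ('bd')
  [10] 4/16 → 0 ('')
  [11] 16/10 → 1 ('c')
  [12] 10/7 → 0 ('')
  [13] 7/9 → 1 ('d')
  [14] 9/6 → 1 ('d')
  [15] 6/5 → 2 ('dd')
  [16] 5/12 → 0 ('')

n(n+1)/2 = 17·18/2 = 153
Σ LCP = 0 + 2 + 1 + 0 + 1 + 3 + 2 + 1 + 1 + 2 + 0 + 1 + 0 + 1 + 1 + 2 + 0 = 18
distinct = 153 − 18 = 135

135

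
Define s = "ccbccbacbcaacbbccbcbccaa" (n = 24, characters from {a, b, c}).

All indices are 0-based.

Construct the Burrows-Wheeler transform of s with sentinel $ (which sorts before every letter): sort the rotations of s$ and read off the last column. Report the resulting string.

aaccabccccccbcbcaacbcbbb$

rank  rotation                   last
    0  $ccbccbacbcaacbbccbcbccaa  a
    1  a$ccbccbacbcaacbbccbcbcca  a
    2  aa$ccbccbacbcaacbbccbcbcc  c
    3  aacbbccbcbccaa$ccbccbacbc  c
    4  acbbccbcbccaa$ccbccbacbca  a
    5  acbcaacbbccbcbccaa$ccbccb  b
    6  bacbcaacbbccbcbccaa$ccbcc  c
    7  bbccbcbccaa$ccbccbacbcaac  c
    8  bcaacbbccbcbccaa$ccbccbac  c
    9  bcbccaa$ccbccbacbcaacbbcc  c
   10  bccaa$ccbccbacbcaacbbccbc  c
   11  bccbacbcaacbbccbcbccaa$cc  c
   12  bccbcbccaa$ccbccbacbcaacb  b
   13  caa$ccbccbacbcaacbbccbcbc  c
   14  caacbbccbcbccaa$ccbccbacb  b
   15  cbacbcaacbbccbcbccaa$ccbc  c
   16  cbbccbcbccaa$ccbccbacbcaa  a
   17  cbcaacbbccbcbccaa$ccbccba  a
   18  cbcbccaa$ccbccbacbcaacbbc  c
   19  cbccaa$ccbccbacbcaacbbccb  b
   20  cbccbacbcaacbbccbcbccaa$c  c
   21  ccaa$ccbccbacbcaacbbccbcb  b
   22  ccbacbcaacbbccbcbccaa$ccb  b
   23  ccbcbccaa$ccbccbacbcaacbb  b
   24  ccbccbacbcaacbbccbcbccaa$  $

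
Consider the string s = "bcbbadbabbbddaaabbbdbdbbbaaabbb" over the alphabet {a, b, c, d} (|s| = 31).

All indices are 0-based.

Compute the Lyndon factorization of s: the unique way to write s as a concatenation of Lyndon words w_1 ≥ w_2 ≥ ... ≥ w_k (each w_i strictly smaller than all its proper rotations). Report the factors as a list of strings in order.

emit factor 1: 'bc' (i=0, period=2)
emit factor 2: 'b' (i=2, period=1)
emit factor 3: 'b' (i=3, period=1)
emit factor 4: 'adb' (i=4, period=3)
emit factor 5: 'abbbdd' (i=7, period=6)
emit factor 6: 'aaabbbdbdbbb' (i=13, period=12)
emit factor 7: 'aaabbb' (i=25, period=6)

["bc", "b", "b", "adb", "abbbdd", "aaabbbdbdbbb", "aaabbb"]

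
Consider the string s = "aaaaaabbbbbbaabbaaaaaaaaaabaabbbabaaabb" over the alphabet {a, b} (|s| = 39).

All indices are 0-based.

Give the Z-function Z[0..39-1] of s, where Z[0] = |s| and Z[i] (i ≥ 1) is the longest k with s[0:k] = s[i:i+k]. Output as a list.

[39, 5, 4, 3, 2, 1, 0, 0, 0, 0, 0, 0, 2, 1, 0, 0, 6, 6, 6, 6, 7, 5, 4, 3, 2, 1, 0, 2, 1, 0, 0, 0, 1, 0, 3, 2, 1, 0, 0]

Z[0]=39
i=1: fresh scan; Z[1]=5 scan→box=[1,6)
i=2: min(r-i=4, Z[1]=5)=4; Z[2]=4
i=3: min(r-i=3, Z[2]=4)=3; Z[3]=3
i=4: min(r-i=2, Z[3]=3)=2; Z[4]=2
i=5: min(r-i=1, Z[4]=2)=1; Z[5]=1
i=6: fresh scan; Z[6]=0
i=7: fresh scan; Z[7]=0
i=8: fresh scan; Z[8]=0
i=9: fresh scan; Z[9]=0
i=10: fresh scan; Z[10]=0
i=11: fresh scan; Z[11]=0
i=12: fresh scan; Z[12]=2 scan→box=[12,14)
i=13: min(r-i=1, Z[1]=5)=1; Z[13]=1
i=14: fresh scan; Z[14]=0
i=15: fresh scan; Z[15]=0
i=16: fresh scan; Z[16]=6 scan→box=[16,22)
i=17: min(r-i=5, Z[1]=5)=5; Z[17]=6 scan→box=[17,23)
i=18: min(r-i=5, Z[1]=5)=5; Z[18]=6 scan→box=[18,24)
i=19: min(r-i=5, Z[1]=5)=5; Z[19]=6 scan→box=[19,25)
i=20: min(r-i=5, Z[1]=5)=5; Z[20]=7 scan→box=[20,27)
i=21: min(r-i=6, Z[1]=5)=5; Z[21]=5
i=22: min(r-i=5, Z[2]=4)=4; Z[22]=4
i=23: min(r-i=4, Z[3]=3)=3; Z[23]=3
i=24: min(r-i=3, Z[4]=2)=2; Z[24]=2
i=25: min(r-i=2, Z[5]=1)=1; Z[25]=1
i=26: min(r-i=1, Z[6]=0)=0; Z[26]=0
i=27: fresh scan; Z[27]=2 scan→box=[27,29)
i=28: min(r-i=1, Z[1]=5)=1; Z[28]=1
i=29: fresh scan; Z[29]=0
i=30: fresh scan; Z[30]=0
i=31: fresh scan; Z[31]=0
i=32: fresh scan; Z[32]=1 scan→box=[32,33)
i=33: fresh scan; Z[33]=0
i=34: fresh scan; Z[34]=3 scan→box=[34,37)
i=35: min(r-i=2, Z[1]=5)=2; Z[35]=2
i=36: min(r-i=1, Z[2]=4)=1; Z[36]=1
i=37: fresh scan; Z[37]=0
i=38: fresh scan; Z[38]=0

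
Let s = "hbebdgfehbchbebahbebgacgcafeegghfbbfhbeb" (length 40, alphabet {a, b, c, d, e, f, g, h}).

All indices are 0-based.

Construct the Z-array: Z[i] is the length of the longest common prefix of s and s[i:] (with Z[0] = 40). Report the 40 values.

Z[0]=40
i=1: fresh scan; Z[1]=0
i=2: fresh scan; Z[2]=0
i=3: fresh scan; Z[3]=0
i=4: fresh scan; Z[4]=0
i=5: fresh scan; Z[5]=0
i=6: fresh scan; Z[6]=0
i=7: fresh scan; Z[7]=0
i=8: fresh scan; Z[8]=2 extend→box=[8,10)
i=9: min(r-i=1, Z[1]=0)=0; Z[9]=0
i=10: fresh scan; Z[10]=0
i=11: fresh scan; Z[11]=4 extend→box=[11,15)
i=12: min(r-i=3, Z[1]=0)=0; Z[12]=0
i=13: min(r-i=2, Z[2]=0)=0; Z[13]=0
i=14: min(r-i=1, Z[3]=0)=0; Z[14]=0
i=15: fresh scan; Z[15]=0
i=16: fresh scan; Z[16]=4 extend→box=[16,20)
i=17: min(r-i=3, Z[1]=0)=0; Z[17]=0
i=18: min(r-i=2, Z[2]=0)=0; Z[18]=0
i=19: min(r-i=1, Z[3]=0)=0; Z[19]=0
i=20: fresh scan; Z[20]=0
i=21: fresh scan; Z[21]=0
i=22: fresh scan; Z[22]=0
i=23: fresh scan; Z[23]=0
i=24: fresh scan; Z[24]=0
i=25: fresh scan; Z[25]=0
i=26: fresh scan; Z[26]=0
i=27: fresh scan; Z[27]=0
i=28: fresh scan; Z[28]=0
i=29: fresh scan; Z[29]=0
i=30: fresh scan; Z[30]=0
i=31: fresh scan; Z[31]=1 extend→box=[31,32)
i=32: fresh scan; Z[32]=0
i=33: fresh scan; Z[33]=0
i=34: fresh scan; Z[34]=0
i=35: fresh scan; Z[35]=0
i=36: fresh scan; Z[36]=4 extend→box=[36,40)
i=37: min(r-i=3, Z[1]=0)=0; Z[37]=0
i=38: min(r-i=2, Z[2]=0)=0; Z[38]=0
i=39: min(r-i=1, Z[3]=0)=0; Z[39]=0

[40, 0, 0, 0, 0, 0, 0, 0, 2, 0, 0, 4, 0, 0, 0, 0, 4, 0, 0, 0, 0, 0, 0, 0, 0, 0, 0, 0, 0, 0, 0, 1, 0, 0, 0, 0, 4, 0, 0, 0]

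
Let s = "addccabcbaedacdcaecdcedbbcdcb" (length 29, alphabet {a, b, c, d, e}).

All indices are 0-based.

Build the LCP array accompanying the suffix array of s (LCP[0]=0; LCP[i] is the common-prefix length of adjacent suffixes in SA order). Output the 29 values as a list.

rank→(start, suffix):
  0 → (5, 'abcbaedacdcaecdcedbbcdcb')
  1 → (12, 'acdcaecdcedbbcdcb')
  2 → (0, 'addccabcbaedacdcaecdcedbbcdcb')
  3 → (16, 'aecdcedbbcdcb')
  4 → (9, 'aedacdcaecdcedbbcdcb')
  5 → (28, 'b')
  6 → (8, 'baedacdcaecdcedbbcdcb')
  7 → (23, 'bbcdcb')
  8 → (6, 'bcbaedacdcaecdcedbbcdcb')
  9 → (24, 'bcdcb')
  10 → (4, 'cabcbaedacdcaecdcedbbcdcb')
  11 → (15, 'caecdcedbbcdcb')
  12 → (27, 'cb')
  13 → (7, 'cbaedacdcaecdcedbbcdcb')
  14 → (3, 'ccabcbaedacdcaecdcedbbcdcb')
  15 → (13, 'cdcaecdcedbbcdcb')
  16 → (25, 'cdcb')
  17 → (18, 'cdcedbbcdcb')
  18 → (20, 'cedbbcdcb')
  19 → (11, 'dacdcaecdcedbbcdcb')
  20 → (22, 'dbbcdcb')
  21 → (14, 'dcaecdcedbbcdcb')
  22 → (26, 'dcb')
  23 → (2, 'dccabcbaedacdcaecdcedbbcdcb')
  24 → (19, 'dcedbbcdcb')
  25 → (1, 'ddccabcbaedacdcaecdcedbbcdcb')
  26 → (17, 'ecdcedbbcdcb')
  27 → (10, 'edacdcaecdcedbbcdcb')
  28 → (21, 'edbbcdcb')

SA = [5, 12, 0, 16, 9, 28, 8, 23, 6, 24, 4, 15, 27, 7, 3, 13, 25, 18, 20, 11, 22, 14, 26, 2, 19, 1, 17, 10, 21]
i: (SA[i-1],SA[i]) lcp shared
  1: (5,12) 1 'a'
  2: (12,0) 1 'a'
  3: (0,16) 1 'a'
  4: (16,9) 2 'ae'
  5: (9,28) 0 ''
  6: (28,8) 1 'b'
  7: (8,23) 1 'b'
  8: (23,6) 1 'b'
  9: (6,24) 2 'bc'
  10: (24,4) 0 ''
  11: (4,15) 2 'ca'
  12: (15,27) 1 'c'
  13: (27,7) 2 'cb'
  14: (7,3) 1 'c'
  15: (3,13) 1 'c'
  16: (13,25) 3 'cdc'
  17: (25,18) 3 'cdc'
  18: (18,20) 1 'c'
  19: (20,11) 0 ''
  20: (11,22) 1 'd'
  21: (22,14) 1 'd'
  22: (14,26) 2 'dc'
  23: (26,2) 2 'dc'
  24: (2,19) 2 'dc'
  25: (19,1) 1 'd'
  26: (1,17) 0 ''
  27: (17,10) 1 'e'
  28: (10,21) 2 'ed'

[0, 1, 1, 1, 2, 0, 1, 1, 1, 2, 0, 2, 1, 2, 1, 1, 3, 3, 1, 0, 1, 1, 2, 2, 2, 1, 0, 1, 2]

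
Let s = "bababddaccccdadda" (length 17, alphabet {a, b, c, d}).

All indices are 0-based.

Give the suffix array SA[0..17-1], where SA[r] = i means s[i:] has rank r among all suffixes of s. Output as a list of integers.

rank→(start, suffix):
  0 → (16, 'a')
  1 → (1, 'ababddaccccdadda')
  2 → (3, 'abddaccccdadda')
  3 → (7, 'accccdadda')
  4 → (13, 'adda')
  5 → (0, 'bababddaccccdadda')
  6 → (2, 'babddaccccdadda')
  7 → (4, 'bddaccccdadda')
  8 → (8, 'ccccdadda')
  9 → (9, 'cccdadda')
  10 → (10, 'ccdadda')
  11 → (11, 'cdadda')
  12 → (15, 'da')
  13 → (6, 'daccccdadda')
  14 → (12, 'dadda')
  15 → (14, 'dda')
  16 → (5, 'ddaccccdadda')

[16, 1, 3, 7, 13, 0, 2, 4, 8, 9, 10, 11, 15, 6, 12, 14, 5]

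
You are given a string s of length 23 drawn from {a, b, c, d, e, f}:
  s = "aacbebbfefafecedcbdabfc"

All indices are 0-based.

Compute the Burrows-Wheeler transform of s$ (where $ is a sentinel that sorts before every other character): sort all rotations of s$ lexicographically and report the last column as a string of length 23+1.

rank  rotation                  last
    0  $aacbebbfefafecedcbdabfc  c
    1  aacbebbfefafecedcbdabfc$  $
    2  abfc$aacbebbfefafecedcbd  d
    3  acbebbfefafecedcbdabfc$a  a
    4  afecedcbdabfc$aacbebbfef  f
    5  bbfefafecedcbdabfc$aacbe  e
    6  bdabfc$aacbebbfefafecedc  c
    7  bebbfefafecedcbdabfc$aac  c
    8  bfc$aacbebbfefafecedcbda  a
    9  bfefafecedcbdabfc$aacbeb  b
   10  c$aacbebbfefafecedcbdabf  f
   11  cbdabfc$aacbebbfefafeced  d
   12  cbebbfefafecedcbdabfc$aa  a
   13  cedcbdabfc$aacbebbfefafe  e
   14  dabfc$aacbebbfefafecedcb  b
   15  dcbdabfc$aacbebbfefafece  e
   16  ebbfefafecedcbdabfc$aacb  b
   17  ecedcbdabfc$aacbebbfefaf  f
   18  edcbdabfc$aacbebbfefafec  c
   19  efafecedcbdabfc$aacbebbf  f
   20  fafecedcbdabfc$aacbebbfe  e
   21  fc$aacbebbfefafecedcbdab  b
   22  fecedcbdabfc$aacbebbfefa  a
   23  fefafecedcbdabfc$aacbebb  b

c$dafeccabfdaebebfcfebab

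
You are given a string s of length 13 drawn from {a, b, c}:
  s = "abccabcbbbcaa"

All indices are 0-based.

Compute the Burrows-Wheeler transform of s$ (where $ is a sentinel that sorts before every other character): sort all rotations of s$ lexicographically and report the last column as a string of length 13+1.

rank  rotation        last
    0  $abccabcbbbcaa  a
    1  a$abccabcbbbca  a
    2  aa$abccabcbbbc  c
    3  abcbbbcaa$abcc  c
    4  abccabcbbbcaa$  $
    5  bbbcaa$abccabc  c
    6  bbcaa$abccabcb  b
    7  bcaa$abccabcbb  b
    8  bcbbbcaa$abcca  a
    9  bccabcbbbcaa$a  a
   10  caa$abccabcbbb  b
   11  cabcbbbcaa$abc  c
   12  cbbbcaa$abccab  b
   13  ccabcbbbcaa$ab  b

aacc$cbbaabcbb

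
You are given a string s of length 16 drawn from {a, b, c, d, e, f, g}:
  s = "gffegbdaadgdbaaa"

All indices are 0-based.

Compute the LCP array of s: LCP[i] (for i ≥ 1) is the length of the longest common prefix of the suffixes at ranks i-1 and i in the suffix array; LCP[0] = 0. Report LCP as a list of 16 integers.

sorted suffixes:
  #0 SA[0]=15  'a'
  #1 SA[1]=14  'aa'
  #2 SA[2]=13  'aaa'
  #3 SA[3]=7  'aadgdbaaa'
  #4 SA[4]=8  'adgdbaaa'
  #5 SA[5]=12  'baaa'
  #6 SA[6]=5  'bdaadgdbaaa'
  #7 SA[7]=6  'daadgdbaaa'
  #8 SA[8]=11  'dbaaa'
  #9 SA[9]=9  'dgdbaaa'
  #10 SA[10]=3  'egbdaadgdbaaa'
  #11 SA[11]=2  'fegbdaadgdbaaa'
  #12 SA[12]=1  'ffegbdaadgdbaaa'
  #13 SA[13]=4  'gbdaadgdbaaa'
  #14 SA[14]=10  'gdbaaa'
  #15 SA[15]=0  'gffegbdaadgdbaaa'

SA = [15, 14, 13, 7, 8, 12, 5, 6, 11, 9, 3, 2, 1, 4, 10, 0]
[i] adj suffixes → lcp
  [1] 15/14 → 1 ('a')
  [2] 14/13 → 2 ('aa')
  [3] 13/7 → 2 ('aa')
  [4] 7/8 → 1 ('a')
  [5] 8/12 → 0 ('')
  [6] 12/5 → 1 ('b')
  [7] 5/6 → 0 ('')
  [8] 6/11 → 1 ('d')
  [9] 11/9 → 1 ('d')
  [10] 9/3 → 0 ('')
  [11] 3/2 → 0 ('')
  [12] 2/1 → 1 ('f')
  [13] 1/4 → 0 ('')
  [14] 4/10 → 1 ('g')
  [15] 10/0 → 1 ('g')

[0, 1, 2, 2, 1, 0, 1, 0, 1, 1, 0, 0, 1, 0, 1, 1]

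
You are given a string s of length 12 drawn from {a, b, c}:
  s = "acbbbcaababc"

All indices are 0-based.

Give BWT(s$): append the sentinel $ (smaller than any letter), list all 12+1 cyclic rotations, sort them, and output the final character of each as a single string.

rank  rotation       last
    0  $acbbbcaababc  c
    1  aababc$acbbbc  c
    2  ababc$acbbbca  a
    3  abc$acbbbcaab  b
    4  acbbbcaababc$  $
    5  babc$acbbbcaa  a
    6  bbbcaababc$ac  c
    7  bbcaababc$acb  b
    8  bc$acbbbcaaba  a
    9  bcaababc$acbb  b
   10  c$acbbbcaabab  b
   11  caababc$acbbb  b
   12  cbbbcaababc$a  a

ccab$acbabbba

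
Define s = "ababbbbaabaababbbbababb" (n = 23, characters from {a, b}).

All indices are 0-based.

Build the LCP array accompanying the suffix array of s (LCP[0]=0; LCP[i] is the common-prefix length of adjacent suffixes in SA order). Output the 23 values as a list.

sorted suffixes:
  #0 SA[0]=7  'aabaababbbbababb'
  #1 SA[1]=10  'aababbbbababb'
  #2 SA[2]=8  'abaababbbbababb'
  #3 SA[3]=18  'ababb'
  #4 SA[4]=0  'ababbbbaabaababbbbababb'
  #5 SA[5]=11  'ababbbbababb'
  #6 SA[6]=20  'abb'
  #7 SA[7]=2  'abbbbaabaababbbbababb'
  #8 SA[8]=13  'abbbbababb'
  #9 SA[9]=22  'b'
  #10 SA[10]=6  'baabaababbbbababb'
  #11 SA[11]=9  'baababbbbababb'
  #12 SA[12]=17  'bababb'
  #13 SA[13]=19  'babb'
  #14 SA[14]=1  'babbbbaabaababbbbababb'
  #15 SA[15]=12  'babbbbababb'
  #16 SA[16]=21  'bb'
  #17 SA[17]=5  'bbaabaababbbbababb'
  #18 SA[18]=16  'bbababb'
  #19 SA[19]=4  'bbbaabaababbbbababb'
  #20 SA[20]=15  'bbbababb'
  #21 SA[21]=3  'bbbbaabaababbbbababb'
  #22 SA[22]=14  'bbbbababb'

SA = [7, 10, 8, 18, 0, 11, 20, 2, 13, 22, 6, 9, 17, 19, 1, 12, 21, 5, 16, 4, 15, 3, 14]
[i] adj suffixes → lcp
  [1] 7/10 → 4 ('aaba')
  [2] 10/8 → 1 ('a')
  [3] 8/18 → 3 ('aba')
  [4] 18/0 → 5 ('ababb')
  [5] 0/11 → 8 ('ababbbba')
  [6] 11/20 → 2 ('ab')
  [7] 20/2 → 3 ('abb')
  [8] 2/13 → 6 ('abbbba')
  [9] 13/22 → 0 ('')
  [10] 22/6 → 1 ('b')
  [11] 6/9 → 5 ('baaba')
  [12] 9/17 → 2 ('ba')
  [13] 17/19 → 3 ('bab')
  [14] 19/1 → 4 ('babb')
  [15] 1/12 → 7 ('babbbba')
  [16] 12/21 → 1 ('b')
  [17] 21/5 → 2 ('bb')
  [18] 5/16 → 3 ('bba')
  [19] 16/4 → 2 ('bb')
  [20] 4/15 → 4 ('bbba')
  [21] 15/3 → 3 ('bbb')
  [22] 3/14 → 5 ('bbbba')

[0, 4, 1, 3, 5, 8, 2, 3, 6, 0, 1, 5, 2, 3, 4, 7, 1, 2, 3, 2, 4, 3, 5]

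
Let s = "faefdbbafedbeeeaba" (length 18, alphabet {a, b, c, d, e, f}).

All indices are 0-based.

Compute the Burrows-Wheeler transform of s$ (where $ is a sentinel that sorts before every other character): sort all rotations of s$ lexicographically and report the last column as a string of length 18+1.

abefbabddfeefeba$ea

rank  rotation             last
    0  $faefdbbafedbeeeaba  a
    1  a$faefdbbafedbeeeab  b
    2  aba$faefdbbafedbeee  e
    3  aefdbbafedbeeeaba$f  f
    4  afedbeeeaba$faefdbb  b
    5  ba$faefdbbafedbeeea  a
    6  bafedbeeeaba$faefdb  b
    7  bbafedbeeeaba$faefd  d
    8  beeeaba$faefdbbafed  d
    9  dbbafedbeeeaba$faef  f
   10  dbeeeaba$faefdbbafe  e
   11  eaba$faefdbbafedbee  e
   12  edbeeeaba$faefdbbaf  f
   13  eeaba$faefdbbafedbe  e
   14  eeeaba$faefdbbafedb  b
   15  efdbbafedbeeeaba$fa  a
   16  faefdbbafedbeeeaba$  $
   17  fdbbafedbeeeaba$fae  e
   18  fedbeeeaba$faefdbba  a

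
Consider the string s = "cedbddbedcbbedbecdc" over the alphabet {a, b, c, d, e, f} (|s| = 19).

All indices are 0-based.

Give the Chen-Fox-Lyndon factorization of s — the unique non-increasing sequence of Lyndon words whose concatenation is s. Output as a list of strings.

emit factor 1: 'ced' (i=0, period=3)
emit factor 2: 'bddbedc' (i=3, period=7)
emit factor 3: 'bbedbecdc' (i=10, period=9)

["ced", "bddbedc", "bbedbecdc"]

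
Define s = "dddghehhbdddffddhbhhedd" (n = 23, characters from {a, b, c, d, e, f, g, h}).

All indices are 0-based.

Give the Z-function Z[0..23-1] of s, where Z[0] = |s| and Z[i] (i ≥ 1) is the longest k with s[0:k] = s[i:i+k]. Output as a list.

[23, 2, 1, 0, 0, 0, 0, 0, 0, 3, 2, 1, 0, 0, 2, 1, 0, 0, 0, 0, 0, 2, 1]

Z[0]=23
i=1: i≥r, start 0; Z[1]=2 extend→box=[1,3)
i=2: min(r-i=1, Z[1]=2)=1; Z[2]=1
i=3: i≥r, start 0; Z[3]=0
i=4: i≥r, start 0; Z[4]=0
i=5: i≥r, start 0; Z[5]=0
i=6: i≥r, start 0; Z[6]=0
i=7: i≥r, start 0; Z[7]=0
i=8: i≥r, start 0; Z[8]=0
i=9: i≥r, start 0; Z[9]=3 extend→box=[9,12)
i=10: min(r-i=2, Z[1]=2)=2; Z[10]=2
i=11: min(r-i=1, Z[2]=1)=1; Z[11]=1
i=12: i≥r, start 0; Z[12]=0
i=13: i≥r, start 0; Z[13]=0
i=14: i≥r, start 0; Z[14]=2 extend→box=[14,16)
i=15: min(r-i=1, Z[1]=2)=1; Z[15]=1
i=16: i≥r, start 0; Z[16]=0
i=17: i≥r, start 0; Z[17]=0
i=18: i≥r, start 0; Z[18]=0
i=19: i≥r, start 0; Z[19]=0
i=20: i≥r, start 0; Z[20]=0
i=21: i≥r, start 0; Z[21]=2 extend→box=[21,23)
i=22: min(r-i=1, Z[1]=2)=1; Z[22]=1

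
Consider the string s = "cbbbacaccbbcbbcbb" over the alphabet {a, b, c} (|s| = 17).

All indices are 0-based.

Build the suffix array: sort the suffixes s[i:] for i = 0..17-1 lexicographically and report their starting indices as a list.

[4, 6, 16, 3, 15, 2, 1, 12, 9, 13, 10, 5, 14, 0, 11, 8, 7]

sorted suffixes:
  #0 SA[0]=4  'acaccbbcbbcbb'
  #1 SA[1]=6  'accbbcbbcbb'
  #2 SA[2]=16  'b'
  #3 SA[3]=3  'bacaccbbcbbcbb'
  #4 SA[4]=15  'bb'
  #5 SA[5]=2  'bbacaccbbcbbcbb'
  #6 SA[6]=1  'bbbacaccbbcbbcbb'
  #7 SA[7]=12  'bbcbb'
  #8 SA[8]=9  'bbcbbcbb'
  #9 SA[9]=13  'bcbb'
  #10 SA[10]=10  'bcbbcbb'
  #11 SA[11]=5  'caccbbcbbcbb'
  #12 SA[12]=14  'cbb'
  #13 SA[13]=0  'cbbbacaccbbcbbcbb'
  #14 SA[14]=11  'cbbcbb'
  #15 SA[15]=8  'cbbcbbcbb'
  #16 SA[16]=7  'ccbbcbbcbb'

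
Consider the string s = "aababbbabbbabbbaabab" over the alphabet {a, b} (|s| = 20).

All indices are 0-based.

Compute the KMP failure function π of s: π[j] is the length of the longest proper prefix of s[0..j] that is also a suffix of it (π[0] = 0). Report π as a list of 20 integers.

π[0] = 0
j=1 s[j]='a': π[1]=1 (border 'a')
j=2 s[j]='b': k: 1→0; π[2]=0 (border '')
j=3 s[j]='a': π[3]=1 (border 'a')
j=4 s[j]='b': k: 1→0; π[4]=0 (border '')
j=5 s[j]='b': π[5]=0 (border '')
j=6 s[j]='b': π[6]=0 (border '')
j=7 s[j]='a': π[7]=1 (border 'a')
j=8 s[j]='b': k: 1→0; π[8]=0 (border '')
j=9 s[j]='b': π[9]=0 (border '')
j=10 s[j]='b': π[10]=0 (border '')
j=11 s[j]='a': π[11]=1 (border 'a')
j=12 s[j]='b': k: 1→0; π[12]=0 (border '')
j=13 s[j]='b': π[13]=0 (border '')
j=14 s[j]='b': π[14]=0 (border '')
j=15 s[j]='a': π[15]=1 (border 'a')
j=16 s[j]='a': π[16]=2 (border 'aa')
j=17 s[j]='b': π[17]=3 (border 'aab')
j=18 s[j]='a': π[18]=4 (border 'aaba')
j=19 s[j]='b': π[19]=5 (border 'aabab')

[0, 1, 0, 1, 0, 0, 0, 1, 0, 0, 0, 1, 0, 0, 0, 1, 2, 3, 4, 5]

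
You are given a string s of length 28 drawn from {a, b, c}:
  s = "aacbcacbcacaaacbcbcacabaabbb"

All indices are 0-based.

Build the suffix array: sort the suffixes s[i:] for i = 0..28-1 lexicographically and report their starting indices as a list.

[11, 23, 0, 12, 21, 24, 9, 19, 5, 1, 13, 27, 22, 26, 25, 7, 17, 3, 15, 10, 20, 8, 18, 4, 6, 16, 2, 14]

rank→(start, suffix):
  0 → (11, 'aaacbcbcacabaabbb')
  1 → (23, 'aabbb')
  2 → (0, 'aacbcacbcacaaacbcbcacabaabbb')
  3 → (12, 'aacbcbcacabaabbb')
  4 → (21, 'abaabbb')
  5 → (24, 'abbb')
  6 → (9, 'acaaacbcbcacabaabbb')
  7 → (19, 'acabaabbb')
  8 → (5, 'acbcacaaacbcbcacabaabbb')
  9 → (1, 'acbcacbcacaaacbcbcacabaabbb')
  10 → (13, 'acbcbcacabaabbb')
  11 → (27, 'b')
  12 → (22, 'baabbb')
  13 → (26, 'bb')
  14 → (25, 'bbb')
  15 → (7, 'bcacaaacbcbcacabaabbb')
  16 → (17, 'bcacabaabbb')
  17 → (3, 'bcacbcacaaacbcbcacabaabbb')
  18 → (15, 'bcbcacabaabbb')
  19 → (10, 'caaacbcbcacabaabbb')
  20 → (20, 'cabaabbb')
  21 → (8, 'cacaaacbcbcacabaabbb')
  22 → (18, 'cacabaabbb')
  23 → (4, 'cacbcacaaacbcbcacabaabbb')
  24 → (6, 'cbcacaaacbcbcacabaabbb')
  25 → (16, 'cbcacabaabbb')
  26 → (2, 'cbcacbcacaaacbcbcacabaabbb')
  27 → (14, 'cbcbcacabaabbb')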